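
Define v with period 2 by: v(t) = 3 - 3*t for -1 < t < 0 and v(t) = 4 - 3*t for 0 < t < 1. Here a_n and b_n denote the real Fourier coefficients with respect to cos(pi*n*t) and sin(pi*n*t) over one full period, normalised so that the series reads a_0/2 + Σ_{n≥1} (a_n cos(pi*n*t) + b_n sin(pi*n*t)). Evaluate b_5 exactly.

b_5 = ∫_{-1}^{1} v(t) sin(5*pi*t) dt.
Split the integral at the breakpoints.
Integrating by parts (boundary term plus one more integral), an antiderivative of (3 - 3*t) sin(5*pi*t) is 3*t*cos(5*pi*t)/(5*pi) - 3*sin(5*pi*t)/(25*pi**2) - 3*cos(5*pi*t)/(5*pi); evaluating from -1 to 0: ∫_{-1}^{0} (3 - 3*t) sin(5*pi*t) dt = (-3/(5*pi)) - (6/(5*pi)) = -9/(5*pi).
Integrating by parts (boundary term plus one more integral), an antiderivative of (4 - 3*t) sin(5*pi*t) is 3*t*cos(5*pi*t)/(5*pi) - 3*sin(5*pi*t)/(25*pi**2) - 4*cos(5*pi*t)/(5*pi); evaluating from 0 to 1: ∫_{0}^{1} (4 - 3*t) sin(5*pi*t) dt = (1/(5*pi)) - (-4/(5*pi)) = 1/pi.
Summing the pieces gives b_5 = -4/(5*pi).

-4/(5*pi)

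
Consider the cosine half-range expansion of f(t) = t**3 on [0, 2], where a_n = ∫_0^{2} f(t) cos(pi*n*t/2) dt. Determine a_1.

a_1 = ∫_0^{2} (t**3) cos(pi*t/2) dt.
Integrating by parts three times (tabular method), an antiderivative of (t**3) cos(pi*t/2) is 2*t**3*sin(pi*t/2)/pi + 12*t**2*cos(pi*t/2)/pi**2 - 48*t*sin(pi*t/2)/pi**3 - 96*cos(pi*t/2)/pi**4; evaluating from 0 to 2: ∫_{0}^{2} (t**3) cos(pi*t/2) dt = (48*(2 - pi**2)/pi**4) - (-96/pi**4) = 48*(4 - pi**2)/pi**4.
Hence a_1 = 48*(4 - pi**2)/pi**4.

48*(4 - pi**2)/pi**4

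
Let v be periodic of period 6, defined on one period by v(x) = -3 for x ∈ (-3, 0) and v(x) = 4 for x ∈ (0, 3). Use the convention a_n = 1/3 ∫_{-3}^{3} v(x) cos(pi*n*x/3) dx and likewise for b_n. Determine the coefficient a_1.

a_1 = 1/3 ∫_{-3}^{3} v(x) cos(pi*x/3) dx.
Split the integral at the breakpoints.
Directly, an antiderivative of (-3) cos(pi*x/3) is -9*sin(pi*x/3)/pi; evaluating from -3 to 0: ∫_{-3}^{0} (-3) cos(pi*x/3) dx = (0) - (0) = 0.
Directly, an antiderivative of (4) cos(pi*x/3) is 12*sin(pi*x/3)/pi; evaluating from 0 to 3: ∫_{0}^{3} (4) cos(pi*x/3) dx = (0) - (0) = 0.
Summing the pieces and multiplying by (1/3) gives a_1 = 0.

0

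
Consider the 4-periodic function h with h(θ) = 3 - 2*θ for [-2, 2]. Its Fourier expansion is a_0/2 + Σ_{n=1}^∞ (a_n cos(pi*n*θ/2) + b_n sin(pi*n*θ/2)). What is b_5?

-8/(5*pi)

b_5 = 1/2 ∫_{-2}^{2} h(θ) sin(5*pi*θ/2) dθ.
Integrating by parts (boundary term plus one more integral), an antiderivative of (3 - 2*θ) sin(5*pi*θ/2) is 4*θ*cos(5*pi*θ/2)/(5*pi) - 8*sin(5*pi*θ/2)/(25*pi**2) - 6*cos(5*pi*θ/2)/(5*pi); evaluating from -2 to 2: ∫_{-2}^{2} (3 - 2*θ) sin(5*pi*θ/2) dθ = (-2/(5*pi)) - (14/(5*pi)) = -16/(5*pi).
Hence b_5 = (1/2)·(-16/(5*pi)) = -8/(5*pi).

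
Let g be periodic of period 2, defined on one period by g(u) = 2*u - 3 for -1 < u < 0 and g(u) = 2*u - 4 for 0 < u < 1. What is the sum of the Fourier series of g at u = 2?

u = 2 differs from u = 0 by 1 full period(s), and the series is 2-periodic.
At u = 0 the one-sided limits are g(0^-) = -3 and g(0^+) = -4.
By Dirichlet's theorem the series converges to their average, [(-3) + (-4)]/2 = -7/2.

-7/2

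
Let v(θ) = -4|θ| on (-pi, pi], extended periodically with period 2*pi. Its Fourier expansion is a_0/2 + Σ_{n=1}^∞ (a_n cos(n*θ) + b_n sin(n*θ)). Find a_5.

16/(25*pi)

a_5 = 1/pi ∫_{-pi}^{pi} v(θ) cos(5*θ) dθ.
v is even and cos(5*θ) is even, so the integrand is even and a_5 = 2/pi ∫_0^{pi} v(θ) cos(5*θ) dθ.
Integrating by parts (boundary term plus one more integral), an antiderivative of (-4*θ) cos(5*θ) is -4*θ*sin(5*θ)/5 - 4*cos(5*θ)/25; evaluating from 0 to pi: ∫_{0}^{pi} (-4*θ) cos(5*θ) dθ = (4/25) - (-4/25) = 8/25.
Hence a_5 = (2/pi)·(8/25) = 16/(25*pi).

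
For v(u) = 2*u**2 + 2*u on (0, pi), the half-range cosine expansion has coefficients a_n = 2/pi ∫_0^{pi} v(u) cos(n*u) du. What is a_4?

1/2

a_4 = 2/pi ∫_0^{pi} (2*u**2 + 2*u) cos(4*u) du.
Integrating by parts twice (tabular method), an antiderivative of (2*u**2 + 2*u) cos(4*u) is u**2*sin(4*u)/2 + u*sin(4*u)/2 + u*cos(4*u)/4 - sin(4*u)/16 + cos(4*u)/8; evaluating from 0 to pi: ∫_{0}^{pi} (2*u**2 + 2*u) cos(4*u) du = (1/8 + pi/4) - (1/8) = pi/4.
Hence a_4 = (2/pi)·(pi/4) = 1/2.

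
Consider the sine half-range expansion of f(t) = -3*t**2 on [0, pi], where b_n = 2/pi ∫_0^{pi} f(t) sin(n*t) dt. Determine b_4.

3*pi/2

b_4 = 2/pi ∫_0^{pi} (-3*t**2) sin(4*t) dt.
Integrating by parts twice (tabular method), an antiderivative of (-3*t**2) sin(4*t) is 3*t**2*cos(4*t)/4 - 3*t*sin(4*t)/8 - 3*cos(4*t)/32; evaluating from 0 to pi: ∫_{0}^{pi} (-3*t**2) sin(4*t) dt = (-3/32 + 3*pi**2/4) - (-3/32) = 3*pi**2/4.
Hence b_4 = (2/pi)·(3*pi**2/4) = 3*pi/2.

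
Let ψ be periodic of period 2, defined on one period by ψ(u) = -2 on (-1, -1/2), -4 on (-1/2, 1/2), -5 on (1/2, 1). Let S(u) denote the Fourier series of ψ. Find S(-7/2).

-9/2

u = -7/2 differs from u = 1/2 by -2 full period(s), and the series is 2-periodic.
At u = 1/2 the one-sided limits are ψ(1/2^-) = -4 and ψ(1/2^+) = -5.
By Dirichlet's theorem the series converges to their average, [(-4) + (-5)]/2 = -9/2.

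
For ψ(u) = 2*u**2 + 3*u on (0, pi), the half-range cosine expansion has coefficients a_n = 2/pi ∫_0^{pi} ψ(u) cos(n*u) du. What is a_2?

2

a_2 = 2/pi ∫_0^{pi} (2*u**2 + 3*u) cos(2*u) du.
Integrating by parts twice (tabular method), an antiderivative of (2*u**2 + 3*u) cos(2*u) is u**2*sin(2*u) + 3*u*sin(2*u)/2 + u*cos(2*u) - sin(2*u)/2 + 3*cos(2*u)/4; evaluating from 0 to pi: ∫_{0}^{pi} (2*u**2 + 3*u) cos(2*u) du = (3/4 + pi) - (3/4) = pi.
Hence a_2 = (2/pi)·(pi) = 2.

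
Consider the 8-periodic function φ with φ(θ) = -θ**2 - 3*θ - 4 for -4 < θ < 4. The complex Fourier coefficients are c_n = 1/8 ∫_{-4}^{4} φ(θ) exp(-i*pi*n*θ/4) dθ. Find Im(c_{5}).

Since φ is real-valued, Im(c_{5}) = -1/8 ∫_{-4}^{4} φ(θ) sin(5*pi*θ/4) dθ = -b_{5}/2.
Integrating by parts twice (tabular method), an antiderivative of (-θ**2 - 3*θ - 4) sin(5*pi*θ/4) is 4*θ**2*cos(5*pi*θ/4)/(5*pi) - 32*θ*sin(5*pi*θ/4)/(25*pi**2) + 12*θ*cos(5*pi*θ/4)/(5*pi) - 48*sin(5*pi*θ/4)/(25*pi**2) - 128*cos(5*pi*θ/4)/(125*pi**3) + 16*cos(5*pi*θ/4)/(5*pi); evaluating from -4 to 4: ∫_{-4}^{4} (-θ**2 - 3*θ - 4) sin(5*pi*θ/4) dθ = (128*(1 - 25*pi**2)/(125*pi**3)) - (32*(4 - 25*pi**2)/(125*pi**3)) = -96/(5*pi).
Hence Im(c_{5}) = (-1/8)·(-96/(5*pi)) = 12/(5*pi).

12/(5*pi)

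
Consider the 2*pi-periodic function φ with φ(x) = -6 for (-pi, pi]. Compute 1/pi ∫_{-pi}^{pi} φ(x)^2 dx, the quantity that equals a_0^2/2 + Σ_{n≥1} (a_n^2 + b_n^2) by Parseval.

1/pi ∫_{-pi}^{pi} φ(x)^2 dx = 1/pi · (72*pi) = 72.

72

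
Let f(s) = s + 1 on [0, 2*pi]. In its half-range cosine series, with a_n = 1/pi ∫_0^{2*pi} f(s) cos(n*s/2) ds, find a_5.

a_5 = 1/pi ∫_0^{2*pi} (s + 1) cos(5*s/2) ds.
Integrating by parts (boundary term plus one more integral), an antiderivative of (s + 1) cos(5*s/2) is 2*s*sin(5*s/2)/5 + 2*sin(5*s/2)/5 + 4*cos(5*s/2)/25; evaluating from 0 to 2*pi: ∫_{0}^{2*pi} (s + 1) cos(5*s/2) ds = (-4/25) - (4/25) = -8/25.
Hence a_5 = (1/pi)·(-8/25) = -8/(25*pi).

-8/(25*pi)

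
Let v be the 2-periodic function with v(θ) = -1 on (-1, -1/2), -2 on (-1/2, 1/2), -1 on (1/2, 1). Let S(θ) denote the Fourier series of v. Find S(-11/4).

-1

θ = -11/4 differs from θ = -3/4 by -1 full period(s), and the series is 2-periodic.
v is continuous at θ = -3/4 with value -1, so the series converges to -1 there.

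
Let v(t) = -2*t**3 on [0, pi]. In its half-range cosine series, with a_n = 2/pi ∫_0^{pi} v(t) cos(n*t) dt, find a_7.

a_7 = 2/pi ∫_0^{pi} (-2*t**3) cos(7*t) dt.
Integrating by parts three times (tabular method), an antiderivative of (-2*t**3) cos(7*t) is -2*t**3*sin(7*t)/7 - 6*t**2*cos(7*t)/49 + 12*t*sin(7*t)/343 + 12*cos(7*t)/2401; evaluating from 0 to pi: ∫_{0}^{pi} (-2*t**3) cos(7*t) dt = (-12/2401 + 6*pi**2/49) - (12/2401) = -24/2401 + 6*pi**2/49.
Hence a_7 = (2/pi)·(-24/2401 + 6*pi**2/49) = 12*(-4 + 49*pi**2)/(2401*pi).

12*(-4 + 49*pi**2)/(2401*pi)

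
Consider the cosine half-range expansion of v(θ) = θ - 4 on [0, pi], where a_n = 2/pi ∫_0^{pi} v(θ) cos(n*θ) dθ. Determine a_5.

a_5 = 2/pi ∫_0^{pi} (θ - 4) cos(5*θ) dθ.
Integrating by parts (boundary term plus one more integral), an antiderivative of (θ - 4) cos(5*θ) is θ*sin(5*θ)/5 - 4*sin(5*θ)/5 + cos(5*θ)/25; evaluating from 0 to pi: ∫_{0}^{pi} (θ - 4) cos(5*θ) dθ = (-1/25) - (1/25) = -2/25.
Hence a_5 = (2/pi)·(-2/25) = -4/(25*pi).

-4/(25*pi)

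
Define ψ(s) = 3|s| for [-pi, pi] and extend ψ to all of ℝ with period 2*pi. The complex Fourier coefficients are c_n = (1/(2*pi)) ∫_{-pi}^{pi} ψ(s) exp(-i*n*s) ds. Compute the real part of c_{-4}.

0

Since ψ is real-valued, Re(c_{-4}) = (1/(2*pi)) ∫_{-pi}^{pi} ψ(s) cos(-4*s) ds = a_{4}/2.
ψ is even and cos(-4*s) is even, so the integrand is even: ∫_{-pi}^{pi} ψ(s) cos(-4*s) ds = 2∫_0^{pi} ψ(s) cos(-4*s) ds.
Integrating by parts (boundary term plus one more integral), an antiderivative of (3*s) cos(-4*s) is 3*s*sin(4*s)/4 + 3*cos(4*s)/16; evaluating from 0 to pi: ∫_{0}^{pi} (3*s) cos(-4*s) ds = (3/16) - (3/16) = 0.
So ∫_{-pi}^{pi} ψ(s) cos(-4*s) ds = 0.
Hence Re(c_{-4}) = (1/(2*pi))·(0) = 0.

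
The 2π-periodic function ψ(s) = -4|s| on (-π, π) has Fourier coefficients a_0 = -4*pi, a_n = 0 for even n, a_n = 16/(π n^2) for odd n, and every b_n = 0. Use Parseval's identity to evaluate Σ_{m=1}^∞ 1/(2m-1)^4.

pi**4/96

Parseval: a_0^2/2 + Σ a_n^2 = (1/π) ∫_{-π}^{π} ψ(s)^2 ds = 32*pi**2/3.
Subtract a_0^2/2 = 8*pi**2: Σ a_n^2 = 8*pi**2/3.
Only odd n contribute, with a_n^2 = 256/(π^2 n^4), so Σ_{m≥1} 1/(2m-1)^4 = π^2·(8*pi**2/3)/256 = pi**4/96.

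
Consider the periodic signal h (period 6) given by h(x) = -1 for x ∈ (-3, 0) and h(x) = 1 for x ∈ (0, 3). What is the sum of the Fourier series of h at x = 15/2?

1

x = 15/2 differs from x = 3/2 by 1 full period(s), and the series is 6-periodic.
h is continuous at x = 3/2 with value 1, so the series converges to 1 there.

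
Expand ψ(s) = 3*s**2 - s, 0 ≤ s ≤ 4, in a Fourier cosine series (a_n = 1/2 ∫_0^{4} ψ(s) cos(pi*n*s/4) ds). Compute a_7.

-176/(49*pi**2)

a_7 = 1/2 ∫_0^{4} (3*s**2 - s) cos(7*pi*s/4) ds.
Integrating by parts twice (tabular method), an antiderivative of (3*s**2 - s) cos(7*pi*s/4) is 12*s**2*sin(7*pi*s/4)/(7*pi) - 4*s*sin(7*pi*s/4)/(7*pi) + 96*s*cos(7*pi*s/4)/(49*pi**2) - 384*sin(7*pi*s/4)/(343*pi**3) - 16*cos(7*pi*s/4)/(49*pi**2); evaluating from 0 to 4: ∫_{0}^{4} (3*s**2 - s) cos(7*pi*s/4) ds = (-368/(49*pi**2)) - (-16/(49*pi**2)) = -352/(49*pi**2).
Hence a_7 = (1/2)·(-352/(49*pi**2)) = -176/(49*pi**2).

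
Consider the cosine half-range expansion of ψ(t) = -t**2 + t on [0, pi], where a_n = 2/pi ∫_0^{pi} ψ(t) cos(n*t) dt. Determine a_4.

a_4 = 2/pi ∫_0^{pi} (-t**2 + t) cos(4*t) dt.
Integrating by parts twice (tabular method), an antiderivative of (-t**2 + t) cos(4*t) is -t**2*sin(4*t)/4 + t*sin(4*t)/4 - t*cos(4*t)/8 + sin(4*t)/32 + cos(4*t)/16; evaluating from 0 to pi: ∫_{0}^{pi} (-t**2 + t) cos(4*t) dt = (1/16 - pi/8) - (1/16) = -pi/8.
Hence a_4 = (2/pi)·(-pi/8) = -1/4.

-1/4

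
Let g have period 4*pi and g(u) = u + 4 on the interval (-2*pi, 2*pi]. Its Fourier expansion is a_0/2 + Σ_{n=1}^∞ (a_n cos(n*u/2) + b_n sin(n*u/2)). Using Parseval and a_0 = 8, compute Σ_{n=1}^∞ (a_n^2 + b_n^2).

8*pi**2/3

Parseval: a_0^2/2 + Σ_{n≥1} (a_n^2+b_n^2) = (1/(2*pi)) ∫_{-2*pi}^{2*pi} g(u)^2 du = 8*pi**2/3 + 32.
Subtract a_0^2/2 = 32: Σ (a_n^2+b_n^2) = 8*pi**2/3.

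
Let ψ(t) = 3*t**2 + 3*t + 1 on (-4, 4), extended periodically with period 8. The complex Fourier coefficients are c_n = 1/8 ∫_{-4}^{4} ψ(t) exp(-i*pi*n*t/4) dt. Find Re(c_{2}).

Since ψ is real-valued, Re(c_{2}) = 1/8 ∫_{-4}^{4} ψ(t) cos(pi*t/2) dt = a_{2}/2.
Integrating by parts twice (tabular method), an antiderivative of (3*t**2 + 3*t + 1) cos(pi*t/2) is 6*t**2*sin(pi*t/2)/pi + 6*t*sin(pi*t/2)/pi + 24*t*cos(pi*t/2)/pi**2 - 48*sin(pi*t/2)/pi**3 + 2*sin(pi*t/2)/pi + 12*cos(pi*t/2)/pi**2; evaluating from -4 to 4: ∫_{-4}^{4} (3*t**2 + 3*t + 1) cos(pi*t/2) dt = (108/pi**2) - (-84/pi**2) = 192/pi**2.
Hence Re(c_{2}) = (1/8)·(192/pi**2) = 24/pi**2.

24/pi**2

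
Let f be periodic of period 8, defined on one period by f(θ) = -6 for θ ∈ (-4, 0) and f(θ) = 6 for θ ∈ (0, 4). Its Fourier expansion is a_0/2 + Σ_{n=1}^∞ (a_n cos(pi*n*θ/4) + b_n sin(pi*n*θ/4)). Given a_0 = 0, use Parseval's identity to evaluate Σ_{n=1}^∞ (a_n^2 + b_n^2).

Parseval: a_0^2/2 + Σ_{n≥1} (a_n^2+b_n^2) = 1/4 ∫_{-4}^{4} f(θ)^2 dθ = 72.
Subtract a_0^2/2 = 0: Σ (a_n^2+b_n^2) = 72.

72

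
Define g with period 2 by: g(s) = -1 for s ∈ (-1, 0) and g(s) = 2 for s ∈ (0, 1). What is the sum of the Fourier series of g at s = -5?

1/2

s = -5 differs from s = -1 by -2 full period(s), and the series is 2-periodic.
At s = -1 the one-sided limits are g(-1^-) = 2 and g(-1^+) = -1.
By Dirichlet's theorem the series converges to their average, [(2) + (-1)]/2 = 1/2.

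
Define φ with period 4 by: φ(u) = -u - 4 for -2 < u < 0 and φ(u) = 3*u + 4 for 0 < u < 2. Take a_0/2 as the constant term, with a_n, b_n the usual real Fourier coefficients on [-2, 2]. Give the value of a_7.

-16/(49*pi**2)

a_7 = 1/2 ∫_{-2}^{2} φ(u) cos(7*pi*u/2) du.
Split the integral at the breakpoints.
Integrating by parts (boundary term plus one more integral), an antiderivative of (-u - 4) cos(7*pi*u/2) is -2*u*sin(7*pi*u/2)/(7*pi) - 8*sin(7*pi*u/2)/(7*pi) - 4*cos(7*pi*u/2)/(49*pi**2); evaluating from -2 to 0: ∫_{-2}^{0} (-u - 4) cos(7*pi*u/2) du = (-4/(49*pi**2)) - (4/(49*pi**2)) = -8/(49*pi**2).
Integrating by parts (boundary term plus one more integral), an antiderivative of (3*u + 4) cos(7*pi*u/2) is 6*u*sin(7*pi*u/2)/(7*pi) + 8*sin(7*pi*u/2)/(7*pi) + 12*cos(7*pi*u/2)/(49*pi**2); evaluating from 0 to 2: ∫_{0}^{2} (3*u + 4) cos(7*pi*u/2) du = (-12/(49*pi**2)) - (12/(49*pi**2)) = -24/(49*pi**2).
Summing the pieces and multiplying by (1/2) gives a_7 = -16/(49*pi**2).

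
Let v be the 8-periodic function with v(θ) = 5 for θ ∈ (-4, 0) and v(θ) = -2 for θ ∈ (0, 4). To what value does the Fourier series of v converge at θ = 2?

-2

v is continuous at θ = 2 with value -2, so the series converges to -2 there.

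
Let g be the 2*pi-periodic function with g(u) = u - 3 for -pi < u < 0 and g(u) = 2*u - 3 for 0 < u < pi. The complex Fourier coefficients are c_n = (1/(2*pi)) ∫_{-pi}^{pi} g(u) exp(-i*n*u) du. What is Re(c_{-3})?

-1/(9*pi)

Since g is real-valued, Re(c_{-3}) = (1/(2*pi)) ∫_{-pi}^{pi} g(u) cos(-3*u) du = a_{3}/2.
Split the integral at the breakpoints.
Integrating by parts (boundary term plus one more integral), an antiderivative of (u - 3) cos(-3*u) is u*sin(3*u)/3 - sin(3*u) + cos(3*u)/9; evaluating from -pi to 0: ∫_{-pi}^{0} (u - 3) cos(-3*u) du = (1/9) - (-1/9) = 2/9.
Integrating by parts (boundary term plus one more integral), an antiderivative of (2*u - 3) cos(-3*u) is 2*u*sin(3*u)/3 - sin(3*u) + 2*cos(3*u)/9; evaluating from 0 to pi: ∫_{0}^{pi} (2*u - 3) cos(-3*u) du = (-2/9) - (2/9) = -4/9.
So ∫_{-pi}^{pi} g(u) cos(-3*u) du = -2/9.
Hence Re(c_{-3}) = (1/(2*pi))·(-2/9) = -1/(9*pi).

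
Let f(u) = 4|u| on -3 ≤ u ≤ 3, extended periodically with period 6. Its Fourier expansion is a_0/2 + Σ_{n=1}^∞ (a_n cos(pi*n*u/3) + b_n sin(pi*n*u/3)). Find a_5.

-48/(25*pi**2)

a_5 = 1/3 ∫_{-3}^{3} f(u) cos(5*pi*u/3) du.
f is even and cos(5*pi*u/3) is even, so the integrand is even and a_5 = 2/3 ∫_0^{3} f(u) cos(5*pi*u/3) du.
Integrating by parts (boundary term plus one more integral), an antiderivative of (4*u) cos(5*pi*u/3) is 12*u*sin(5*pi*u/3)/(5*pi) + 36*cos(5*pi*u/3)/(25*pi**2); evaluating from 0 to 3: ∫_{0}^{3} (4*u) cos(5*pi*u/3) du = (-36/(25*pi**2)) - (36/(25*pi**2)) = -72/(25*pi**2).
Hence a_5 = (2/3)·(-72/(25*pi**2)) = -48/(25*pi**2).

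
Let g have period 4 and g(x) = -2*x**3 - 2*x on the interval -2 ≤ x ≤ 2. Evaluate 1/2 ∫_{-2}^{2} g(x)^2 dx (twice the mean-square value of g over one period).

14176/105

1/2 ∫_{-2}^{2} g(x)^2 dx = 1/2 · (28352/105) = 14176/105.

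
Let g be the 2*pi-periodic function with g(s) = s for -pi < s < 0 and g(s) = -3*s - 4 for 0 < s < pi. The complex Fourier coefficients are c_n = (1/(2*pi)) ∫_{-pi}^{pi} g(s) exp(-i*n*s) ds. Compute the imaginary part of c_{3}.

(pi + 4)/(3*pi)

Since g is real-valued, Im(c_{3}) = -(1/(2*pi)) ∫_{-pi}^{pi} g(s) sin(3*s) ds = -b_{3}/2.
Split the integral at the breakpoints.
Integrating by parts (boundary term plus one more integral), an antiderivative of (s) sin(3*s) is -s*cos(3*s)/3 + sin(3*s)/9; evaluating from -pi to 0: ∫_{-pi}^{0} (s) sin(3*s) ds = (0) - (-pi/3) = pi/3.
Integrating by parts (boundary term plus one more integral), an antiderivative of (-3*s - 4) sin(3*s) is s*cos(3*s) - sin(3*s)/3 + 4*cos(3*s)/3; evaluating from 0 to pi: ∫_{0}^{pi} (-3*s - 4) sin(3*s) ds = (-pi - 4/3) - (4/3) = -pi - 8/3.
So ∫_{-pi}^{pi} g(s) sin(3*s) ds = -8/3 - 2*pi/3.
Hence Im(c_{3}) = (-1/(2*pi))·(-8/3 - 2*pi/3) = (pi + 4)/(3*pi).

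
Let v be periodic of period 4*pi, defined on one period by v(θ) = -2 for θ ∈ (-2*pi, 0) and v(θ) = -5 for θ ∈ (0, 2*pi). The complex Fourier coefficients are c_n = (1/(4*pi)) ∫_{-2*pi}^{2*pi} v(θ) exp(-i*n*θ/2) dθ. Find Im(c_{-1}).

Since v is real-valued, Im(c_{-1}) = -(1/(4*pi)) ∫_{-2*pi}^{2*pi} v(θ) sin(-θ/2) dθ = b_{1}/2.
Split the integral at the breakpoints.
Directly, an antiderivative of (-2) sin(-θ/2) is -4*cos(θ/2); evaluating from -2*pi to 0: ∫_{-2*pi}^{0} (-2) sin(-θ/2) dθ = (-4) - (4) = -8.
Directly, an antiderivative of (-5) sin(-θ/2) is -10*cos(θ/2); evaluating from 0 to 2*pi: ∫_{0}^{2*pi} (-5) sin(-θ/2) dθ = (10) - (-10) = 20.
So ∫_{-2*pi}^{2*pi} v(θ) sin(-θ/2) dθ = 12.
Hence Im(c_{-1}) = (-1/(4*pi))·(12) = -3/pi.

-3/pi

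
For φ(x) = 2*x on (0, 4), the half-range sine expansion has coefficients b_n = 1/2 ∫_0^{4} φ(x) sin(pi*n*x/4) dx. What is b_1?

16/pi

b_1 = 1/2 ∫_0^{4} (2*x) sin(pi*x/4) dx.
Integrating by parts (boundary term plus one more integral), an antiderivative of (2*x) sin(pi*x/4) is -8*x*cos(pi*x/4)/pi + 32*sin(pi*x/4)/pi**2; evaluating from 0 to 4: ∫_{0}^{4} (2*x) sin(pi*x/4) dx = (32/pi) - (0) = 32/pi.
Hence b_1 = (1/2)·(32/pi) = 16/pi.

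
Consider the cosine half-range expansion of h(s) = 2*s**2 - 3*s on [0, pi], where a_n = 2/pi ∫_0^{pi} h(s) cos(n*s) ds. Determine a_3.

a_3 = 2/pi ∫_0^{pi} (2*s**2 - 3*s) cos(3*s) ds.
Integrating by parts twice (tabular method), an antiderivative of (2*s**2 - 3*s) cos(3*s) is 2*s**2*sin(3*s)/3 - s*sin(3*s) + 4*s*cos(3*s)/9 - 4*sin(3*s)/27 - cos(3*s)/3; evaluating from 0 to pi: ∫_{0}^{pi} (2*s**2 - 3*s) cos(3*s) ds = (1/3 - 4*pi/9) - (-1/3) = 2/3 - 4*pi/9.
Hence a_3 = (2/pi)·(2/3 - 4*pi/9) = 4*(3 - 2*pi)/(9*pi).

4*(3 - 2*pi)/(9*pi)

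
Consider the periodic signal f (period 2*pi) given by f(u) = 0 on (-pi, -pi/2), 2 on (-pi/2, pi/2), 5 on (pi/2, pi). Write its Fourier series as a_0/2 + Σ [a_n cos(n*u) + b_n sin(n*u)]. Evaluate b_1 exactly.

b_1 = 1/pi ∫_{-pi}^{pi} f(u) sin(u) du.
Split the integral at the breakpoints.
∫_{-pi}^{-pi/2} (0) sin(u) du = 0.
Directly, an antiderivative of (2) sin(u) is -2*cos(u); evaluating from -pi/2 to pi/2: ∫_{-pi/2}^{pi/2} (2) sin(u) du = (0) - (0) = 0.
Directly, an antiderivative of (5) sin(u) is -5*cos(u); evaluating from pi/2 to pi: ∫_{pi/2}^{pi} (5) sin(u) du = (5) - (0) = 5.
Summing the pieces and multiplying by (1/pi) gives b_1 = 5/pi.

5/pi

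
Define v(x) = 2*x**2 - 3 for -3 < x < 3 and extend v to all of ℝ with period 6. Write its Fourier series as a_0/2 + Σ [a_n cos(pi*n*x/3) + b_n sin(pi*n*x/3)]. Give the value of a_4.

a_4 = 1/3 ∫_{-3}^{3} v(x) cos(4*pi*x/3) dx.
v is even and cos(4*pi*x/3) is even, so the integrand is even and a_4 = 2/3 ∫_0^{3} v(x) cos(4*pi*x/3) dx.
Integrating by parts twice (tabular method), an antiderivative of (2*x**2 - 3) cos(4*pi*x/3) is 3*x**2*sin(4*pi*x/3)/(2*pi) + 9*x*cos(4*pi*x/3)/(4*pi**2) - 9*sin(4*pi*x/3)/(4*pi) - 27*sin(4*pi*x/3)/(16*pi**3); evaluating from 0 to 3: ∫_{0}^{3} (2*x**2 - 3) cos(4*pi*x/3) dx = (27/(4*pi**2)) - (0) = 27/(4*pi**2).
Hence a_4 = (2/3)·(27/(4*pi**2)) = 9/(2*pi**2).

9/(2*pi**2)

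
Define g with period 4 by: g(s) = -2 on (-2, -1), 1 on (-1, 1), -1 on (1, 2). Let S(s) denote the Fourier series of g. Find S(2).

-3/2

At s = 2 the one-sided limits are g(2^-) = -1 and g(2^+) = -2.
By Dirichlet's theorem the series converges to their average, [(-1) + (-2)]/2 = -3/2.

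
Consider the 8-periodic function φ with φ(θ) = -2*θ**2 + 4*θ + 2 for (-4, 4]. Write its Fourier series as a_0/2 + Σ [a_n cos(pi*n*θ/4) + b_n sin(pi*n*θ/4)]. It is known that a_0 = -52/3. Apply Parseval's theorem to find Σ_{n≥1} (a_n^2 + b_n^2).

15872/45

Parseval: a_0^2/2 + Σ_{n≥1} (a_n^2+b_n^2) = 1/4 ∫_{-4}^{4} φ(θ)^2 dθ = 7544/15.
Subtract a_0^2/2 = 1352/9: Σ (a_n^2+b_n^2) = 15872/45.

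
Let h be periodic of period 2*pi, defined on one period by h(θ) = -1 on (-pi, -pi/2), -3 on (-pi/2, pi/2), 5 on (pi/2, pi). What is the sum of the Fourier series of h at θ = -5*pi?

2

θ = -5*pi differs from θ = -pi by -2 full period(s), and the series is 2*pi-periodic.
At θ = -pi the one-sided limits are h(-pi^-) = 5 and h(-pi^+) = -1.
By Dirichlet's theorem the series converges to their average, [(5) + (-1)]/2 = 2.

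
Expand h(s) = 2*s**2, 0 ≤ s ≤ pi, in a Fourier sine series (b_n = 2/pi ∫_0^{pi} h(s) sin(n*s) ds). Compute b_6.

-2*pi/3

b_6 = 2/pi ∫_0^{pi} (2*s**2) sin(6*s) ds.
Integrating by parts twice (tabular method), an antiderivative of (2*s**2) sin(6*s) is -s**2*cos(6*s)/3 + s*sin(6*s)/9 + cos(6*s)/54; evaluating from 0 to pi: ∫_{0}^{pi} (2*s**2) sin(6*s) ds = (1/54 - pi**2/3) - (1/54) = -pi**2/3.
Hence b_6 = (2/pi)·(-pi**2/3) = -2*pi/3.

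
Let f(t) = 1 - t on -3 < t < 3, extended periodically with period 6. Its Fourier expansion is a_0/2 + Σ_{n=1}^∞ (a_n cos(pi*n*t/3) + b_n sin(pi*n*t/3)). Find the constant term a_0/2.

1

a_0 = 1/3 ∫_{-3}^{3} f(t) dt = 1/3 · (6) = 2.
So the constant term a_0/2 = 1.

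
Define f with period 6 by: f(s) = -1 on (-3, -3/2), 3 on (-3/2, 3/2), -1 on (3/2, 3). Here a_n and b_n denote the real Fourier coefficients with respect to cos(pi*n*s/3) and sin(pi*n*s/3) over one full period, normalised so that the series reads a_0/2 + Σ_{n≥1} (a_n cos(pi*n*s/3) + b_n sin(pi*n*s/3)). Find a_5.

8/(5*pi)

a_5 = 1/3 ∫_{-3}^{3} f(s) cos(5*pi*s/3) ds.
f is even and cos(5*pi*s/3) is even, so the integrand is even and a_5 = 2/3 ∫_0^{3} f(s) cos(5*pi*s/3) ds.
Split the integral at the breakpoints.
Directly, an antiderivative of (3) cos(5*pi*s/3) is 9*sin(5*pi*s/3)/(5*pi); evaluating from 0 to 3/2: ∫_{0}^{3/2} (3) cos(5*pi*s/3) ds = (9/(5*pi)) - (0) = 9/(5*pi).
Directly, an antiderivative of (-1) cos(5*pi*s/3) is -3*sin(5*pi*s/3)/(5*pi); evaluating from 3/2 to 3: ∫_{3/2}^{3} (-1) cos(5*pi*s/3) ds = (0) - (-3/(5*pi)) = 3/(5*pi).
Summing the pieces and multiplying by (2/3) gives a_5 = 8/(5*pi).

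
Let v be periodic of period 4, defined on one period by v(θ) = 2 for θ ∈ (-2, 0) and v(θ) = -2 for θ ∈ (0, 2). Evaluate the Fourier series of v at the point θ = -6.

θ = -6 differs from θ = -2 by -1 full period(s), and the series is 4-periodic.
At θ = -2 the one-sided limits are v(-2^-) = -2 and v(-2^+) = 2.
By Dirichlet's theorem the series converges to their average, [(-2) + (2)]/2 = 0.

0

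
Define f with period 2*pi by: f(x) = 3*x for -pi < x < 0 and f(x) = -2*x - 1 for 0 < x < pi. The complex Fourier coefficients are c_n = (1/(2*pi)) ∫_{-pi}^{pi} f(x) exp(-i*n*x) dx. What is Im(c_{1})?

Since f is real-valued, Im(c_{1}) = -(1/(2*pi)) ∫_{-pi}^{pi} f(x) sin(x) dx = -b_{1}/2.
Split the integral at the breakpoints.
Integrating by parts (boundary term plus one more integral), an antiderivative of (3*x) sin(x) is -3*x*cos(x) + 3*sin(x); evaluating from -pi to 0: ∫_{-pi}^{0} (3*x) sin(x) dx = (0) - (-3*pi) = 3*pi.
Integrating by parts (boundary term plus one more integral), an antiderivative of (-2*x - 1) sin(x) is 2*x*cos(x) - 2*sin(x) + cos(x); evaluating from 0 to pi: ∫_{0}^{pi} (-2*x - 1) sin(x) dx = (-2*pi - 1) - (1) = -2*pi - 2.
So ∫_{-pi}^{pi} f(x) sin(x) dx = -2 + pi.
Hence Im(c_{1}) = (-1/(2*pi))·(-2 + pi) = (2 - pi)/(2*pi).

(2 - pi)/(2*pi)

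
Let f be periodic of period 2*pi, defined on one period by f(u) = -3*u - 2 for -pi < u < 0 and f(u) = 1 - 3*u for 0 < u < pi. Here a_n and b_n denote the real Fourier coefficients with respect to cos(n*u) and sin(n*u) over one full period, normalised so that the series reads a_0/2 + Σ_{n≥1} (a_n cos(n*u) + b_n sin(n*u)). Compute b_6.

b_6 = 1/pi ∫_{-pi}^{pi} f(u) sin(6*u) du.
Split the integral at the breakpoints.
Integrating by parts (boundary term plus one more integral), an antiderivative of (-3*u - 2) sin(6*u) is u*cos(6*u)/2 - sin(6*u)/12 + cos(6*u)/3; evaluating from -pi to 0: ∫_{-pi}^{0} (-3*u - 2) sin(6*u) du = (1/3) - (1/3 - pi/2) = pi/2.
Integrating by parts (boundary term plus one more integral), an antiderivative of (1 - 3*u) sin(6*u) is u*cos(6*u)/2 - sin(6*u)/12 - cos(6*u)/6; evaluating from 0 to pi: ∫_{0}^{pi} (1 - 3*u) sin(6*u) du = (-1/6 + pi/2) - (-1/6) = pi/2.
Summing the pieces and multiplying by (1/pi) gives b_6 = 1.

1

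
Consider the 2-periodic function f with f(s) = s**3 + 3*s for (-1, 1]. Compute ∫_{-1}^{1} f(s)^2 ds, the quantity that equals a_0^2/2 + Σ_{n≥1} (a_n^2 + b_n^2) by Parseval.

304/35

∫_{-1}^{1} f(s)^2 ds = 304/35.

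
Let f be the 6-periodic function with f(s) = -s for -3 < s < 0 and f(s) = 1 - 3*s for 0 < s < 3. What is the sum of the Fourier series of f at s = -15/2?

3/2

s = -15/2 differs from s = -3/2 by -1 full period(s), and the series is 6-periodic.
f is continuous at s = -3/2 with value 3/2, so the series converges to 3/2 there.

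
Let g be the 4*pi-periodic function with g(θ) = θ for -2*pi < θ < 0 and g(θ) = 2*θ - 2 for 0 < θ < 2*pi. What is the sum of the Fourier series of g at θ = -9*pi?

-pi

θ = -9*pi differs from θ = -pi by -2 full period(s), and the series is 4*pi-periodic.
g is continuous at θ = -pi with value -pi, so the series converges to -pi there.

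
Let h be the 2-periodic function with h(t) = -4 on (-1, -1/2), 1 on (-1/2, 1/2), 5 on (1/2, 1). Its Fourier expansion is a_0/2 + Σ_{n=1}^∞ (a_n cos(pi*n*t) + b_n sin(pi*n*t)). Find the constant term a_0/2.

a_0 = ∫_{-1}^{1} h(t) dt = 3/2.
So the constant term a_0/2 = 3/4.

3/4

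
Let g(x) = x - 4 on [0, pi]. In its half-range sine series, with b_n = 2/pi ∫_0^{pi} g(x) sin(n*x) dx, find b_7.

b_7 = 2/pi ∫_0^{pi} (x - 4) sin(7*x) dx.
Integrating by parts (boundary term plus one more integral), an antiderivative of (x - 4) sin(7*x) is -x*cos(7*x)/7 + sin(7*x)/49 + 4*cos(7*x)/7; evaluating from 0 to pi: ∫_{0}^{pi} (x - 4) sin(7*x) dx = (-4/7 + pi/7) - (4/7) = -8/7 + pi/7.
Hence b_7 = (2/pi)·(-8/7 + pi/7) = 2*(-8 + pi)/(7*pi).

2*(-8 + pi)/(7*pi)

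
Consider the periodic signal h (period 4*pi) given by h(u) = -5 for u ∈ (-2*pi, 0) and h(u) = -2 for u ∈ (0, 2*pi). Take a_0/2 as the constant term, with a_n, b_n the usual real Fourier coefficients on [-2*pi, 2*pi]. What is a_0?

a_0 = (1/(2*pi)) ∫_{-2*pi}^{2*pi} h(u) du = (1/(2*pi)) · (-14*pi) = -7.

-7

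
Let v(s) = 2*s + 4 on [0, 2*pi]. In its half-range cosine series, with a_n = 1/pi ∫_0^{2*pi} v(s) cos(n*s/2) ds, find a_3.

-16/(9*pi)

a_3 = 1/pi ∫_0^{2*pi} (2*s + 4) cos(3*s/2) ds.
Integrating by parts (boundary term plus one more integral), an antiderivative of (2*s + 4) cos(3*s/2) is 4*s*sin(3*s/2)/3 + 8*sin(3*s/2)/3 + 8*cos(3*s/2)/9; evaluating from 0 to 2*pi: ∫_{0}^{2*pi} (2*s + 4) cos(3*s/2) ds = (-8/9) - (8/9) = -16/9.
Hence a_3 = (1/pi)·(-16/9) = -16/(9*pi).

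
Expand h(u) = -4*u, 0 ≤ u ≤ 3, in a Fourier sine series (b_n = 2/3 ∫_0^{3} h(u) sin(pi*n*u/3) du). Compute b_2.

12/pi

b_2 = 2/3 ∫_0^{3} (-4*u) sin(2*pi*u/3) du.
Integrating by parts (boundary term plus one more integral), an antiderivative of (-4*u) sin(2*pi*u/3) is 6*u*cos(2*pi*u/3)/pi - 9*sin(2*pi*u/3)/pi**2; evaluating from 0 to 3: ∫_{0}^{3} (-4*u) sin(2*pi*u/3) du = (18/pi) - (0) = 18/pi.
Hence b_2 = (2/3)·(18/pi) = 12/pi.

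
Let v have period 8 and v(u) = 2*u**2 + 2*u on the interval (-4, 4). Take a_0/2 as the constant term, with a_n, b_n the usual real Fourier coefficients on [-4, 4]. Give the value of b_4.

-4/pi

b_4 = 1/4 ∫_{-4}^{4} v(u) sin(pi*u) du.
Integrating by parts twice (tabular method), an antiderivative of (2*u**2 + 2*u) sin(pi*u) is -2*u**2*cos(pi*u)/pi + 4*u*sin(pi*u)/pi**2 - 2*u*cos(pi*u)/pi + 2*sin(pi*u)/pi**2 + 4*cos(pi*u)/pi**3; evaluating from -4 to 4: ∫_{-4}^{4} (2*u**2 + 2*u) sin(pi*u) du = (-40/pi + 4/pi**3) - (-24/pi + 4/pi**3) = -16/pi.
Hence b_4 = (1/4)·(-16/pi) = -4/pi.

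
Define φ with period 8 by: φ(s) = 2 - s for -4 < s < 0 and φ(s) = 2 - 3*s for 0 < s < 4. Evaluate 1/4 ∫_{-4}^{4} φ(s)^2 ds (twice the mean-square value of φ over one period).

136/3

1/4 ∫_{-4}^{4} φ(s)^2 ds = 1/4 · (544/3) = 136/3.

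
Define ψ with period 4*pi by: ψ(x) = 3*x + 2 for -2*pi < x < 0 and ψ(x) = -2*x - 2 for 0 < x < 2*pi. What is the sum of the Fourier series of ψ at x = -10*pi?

-5*pi

x = -10*pi differs from x = -2*pi by -2 full period(s), and the series is 4*pi-periodic.
At x = -2*pi the one-sided limits are ψ(-2*pi^-) = -4*pi - 2 and ψ(-2*pi^+) = 2 - 6*pi.
By Dirichlet's theorem the series converges to their average, [(-4*pi - 2) + (2 - 6*pi)]/2 = -5*pi.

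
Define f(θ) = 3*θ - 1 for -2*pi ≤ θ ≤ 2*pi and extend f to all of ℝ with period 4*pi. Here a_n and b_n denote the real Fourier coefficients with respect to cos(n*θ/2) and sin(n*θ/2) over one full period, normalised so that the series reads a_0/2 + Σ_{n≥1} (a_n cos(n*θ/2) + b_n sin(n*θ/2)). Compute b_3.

b_3 = (1/(2*pi)) ∫_{-2*pi}^{2*pi} f(θ) sin(3*θ/2) dθ.
Integrating by parts (boundary term plus one more integral), an antiderivative of (3*θ - 1) sin(3*θ/2) is -2*θ*cos(3*θ/2) + 4*sin(3*θ/2)/3 + 2*cos(3*θ/2)/3; evaluating from -2*pi to 2*pi: ∫_{-2*pi}^{2*pi} (3*θ - 1) sin(3*θ/2) dθ = (-2/3 + 4*pi) - (-4*pi - 2/3) = 8*pi.
Hence b_3 = (1/(2*pi))·(8*pi) = 4.

4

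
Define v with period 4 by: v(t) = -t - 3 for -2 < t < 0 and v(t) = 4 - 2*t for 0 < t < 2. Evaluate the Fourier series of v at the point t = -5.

t = -5 differs from t = -1 by -1 full period(s), and the series is 4-periodic.
v is continuous at t = -1 with value -2, so the series converges to -2 there.

-2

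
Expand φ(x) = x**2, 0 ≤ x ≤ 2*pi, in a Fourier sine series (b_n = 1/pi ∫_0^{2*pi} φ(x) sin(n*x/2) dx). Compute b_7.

b_7 = 1/pi ∫_0^{2*pi} (x**2) sin(7*x/2) dx.
Integrating by parts twice (tabular method), an antiderivative of (x**2) sin(7*x/2) is -2*x**2*cos(7*x/2)/7 + 8*x*sin(7*x/2)/49 + 16*cos(7*x/2)/343; evaluating from 0 to 2*pi: ∫_{0}^{2*pi} (x**2) sin(7*x/2) dx = (-16/343 + 8*pi**2/7) - (16/343) = -32/343 + 8*pi**2/7.
Hence b_7 = (1/pi)·(-32/343 + 8*pi**2/7) = 8*(-4 + 49*pi**2)/(343*pi).

8*(-4 + 49*pi**2)/(343*pi)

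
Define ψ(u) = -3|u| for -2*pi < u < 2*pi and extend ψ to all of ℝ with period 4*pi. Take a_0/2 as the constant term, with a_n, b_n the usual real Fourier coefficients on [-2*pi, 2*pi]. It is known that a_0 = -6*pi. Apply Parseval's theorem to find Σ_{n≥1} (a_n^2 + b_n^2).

Parseval: a_0^2/2 + Σ_{n≥1} (a_n^2+b_n^2) = (1/(2*pi)) ∫_{-2*pi}^{2*pi} ψ(u)^2 du = 24*pi**2.
Subtract a_0^2/2 = 18*pi**2: Σ (a_n^2+b_n^2) = 6*pi**2.

6*pi**2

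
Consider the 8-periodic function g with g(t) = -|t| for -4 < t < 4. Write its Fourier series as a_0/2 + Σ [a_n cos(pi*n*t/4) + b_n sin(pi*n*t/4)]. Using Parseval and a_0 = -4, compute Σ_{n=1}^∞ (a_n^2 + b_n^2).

Parseval: a_0^2/2 + Σ_{n≥1} (a_n^2+b_n^2) = 1/4 ∫_{-4}^{4} g(t)^2 dt = 32/3.
Subtract a_0^2/2 = 8: Σ (a_n^2+b_n^2) = 8/3.

8/3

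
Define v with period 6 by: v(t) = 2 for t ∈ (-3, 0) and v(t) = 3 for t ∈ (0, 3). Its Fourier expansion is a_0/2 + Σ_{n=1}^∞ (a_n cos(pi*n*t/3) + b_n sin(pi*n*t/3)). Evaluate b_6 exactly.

0

b_6 = 1/3 ∫_{-3}^{3} v(t) sin(2*pi*t) dt.
Split the integral at the breakpoints.
Directly, an antiderivative of (2) sin(2*pi*t) is -cos(2*pi*t)/pi; evaluating from -3 to 0: ∫_{-3}^{0} (2) sin(2*pi*t) dt = (-1/pi) - (-1/pi) = 0.
Directly, an antiderivative of (3) sin(2*pi*t) is -3*cos(2*pi*t)/(2*pi); evaluating from 0 to 3: ∫_{0}^{3} (3) sin(2*pi*t) dt = (-3/(2*pi)) - (-3/(2*pi)) = 0.
Summing the pieces and multiplying by (1/3) gives b_6 = 0.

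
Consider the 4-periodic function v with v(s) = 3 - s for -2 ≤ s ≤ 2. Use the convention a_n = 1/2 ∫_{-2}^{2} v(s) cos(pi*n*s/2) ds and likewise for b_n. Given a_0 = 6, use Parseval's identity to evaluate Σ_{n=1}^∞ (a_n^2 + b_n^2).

8/3

Parseval: a_0^2/2 + Σ_{n≥1} (a_n^2+b_n^2) = 1/2 ∫_{-2}^{2} v(s)^2 ds = 62/3.
Subtract a_0^2/2 = 18: Σ (a_n^2+b_n^2) = 8/3.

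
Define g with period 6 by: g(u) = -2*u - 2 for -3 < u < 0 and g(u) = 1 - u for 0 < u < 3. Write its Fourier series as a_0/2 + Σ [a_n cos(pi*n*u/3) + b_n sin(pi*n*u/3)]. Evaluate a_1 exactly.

a_1 = 1/3 ∫_{-3}^{3} g(u) cos(pi*u/3) du.
Split the integral at the breakpoints.
Integrating by parts (boundary term plus one more integral), an antiderivative of (-2*u - 2) cos(pi*u/3) is -6*u*sin(pi*u/3)/pi - 6*sin(pi*u/3)/pi - 18*cos(pi*u/3)/pi**2; evaluating from -3 to 0: ∫_{-3}^{0} (-2*u - 2) cos(pi*u/3) du = (-18/pi**2) - (18/pi**2) = -36/pi**2.
Integrating by parts (boundary term plus one more integral), an antiderivative of (1 - u) cos(pi*u/3) is -3*u*sin(pi*u/3)/pi + 3*sin(pi*u/3)/pi - 9*cos(pi*u/3)/pi**2; evaluating from 0 to 3: ∫_{0}^{3} (1 - u) cos(pi*u/3) du = (9/pi**2) - (-9/pi**2) = 18/pi**2.
Summing the pieces and multiplying by (1/3) gives a_1 = -6/pi**2.

-6/pi**2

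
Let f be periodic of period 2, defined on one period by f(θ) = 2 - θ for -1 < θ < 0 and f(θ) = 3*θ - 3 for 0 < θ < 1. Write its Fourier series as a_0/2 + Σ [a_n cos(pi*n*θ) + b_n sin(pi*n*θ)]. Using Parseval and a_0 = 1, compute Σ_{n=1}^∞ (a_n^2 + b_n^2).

53/6

Parseval: a_0^2/2 + Σ_{n≥1} (a_n^2+b_n^2) = ∫_{-1}^{1} f(θ)^2 dθ = 28/3.
Subtract a_0^2/2 = 1/2: Σ (a_n^2+b_n^2) = 53/6.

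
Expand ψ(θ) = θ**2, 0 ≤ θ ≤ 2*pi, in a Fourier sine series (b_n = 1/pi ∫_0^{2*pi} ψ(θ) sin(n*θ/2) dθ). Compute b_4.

-2*pi

b_4 = 1/pi ∫_0^{2*pi} (θ**2) sin(2*θ) dθ.
Integrating by parts twice (tabular method), an antiderivative of (θ**2) sin(2*θ) is -θ**2*cos(2*θ)/2 + θ*sin(2*θ)/2 + cos(2*θ)/4; evaluating from 0 to 2*pi: ∫_{0}^{2*pi} (θ**2) sin(2*θ) dθ = (1/4 - 2*pi**2) - (1/4) = -2*pi**2.
Hence b_4 = (1/pi)·(-2*pi**2) = -2*pi.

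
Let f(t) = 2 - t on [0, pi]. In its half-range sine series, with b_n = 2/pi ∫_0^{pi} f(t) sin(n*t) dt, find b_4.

b_4 = 2/pi ∫_0^{pi} (2 - t) sin(4*t) dt.
Integrating by parts (boundary term plus one more integral), an antiderivative of (2 - t) sin(4*t) is t*cos(4*t)/4 - sin(4*t)/16 - cos(4*t)/2; evaluating from 0 to pi: ∫_{0}^{pi} (2 - t) sin(4*t) dt = (-1/2 + pi/4) - (-1/2) = pi/4.
Hence b_4 = (2/pi)·(pi/4) = 1/2.

1/2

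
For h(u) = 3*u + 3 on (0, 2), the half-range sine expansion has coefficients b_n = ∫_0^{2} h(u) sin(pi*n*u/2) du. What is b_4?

-3/pi

b_4 = ∫_0^{2} (3*u + 3) sin(2*pi*u) du.
Integrating by parts (boundary term plus one more integral), an antiderivative of (3*u + 3) sin(2*pi*u) is -3*u*cos(2*pi*u)/(2*pi) + 3*sin(2*pi*u)/(4*pi**2) - 3*cos(2*pi*u)/(2*pi); evaluating from 0 to 2: ∫_{0}^{2} (3*u + 3) sin(2*pi*u) du = (-9/(2*pi)) - (-3/(2*pi)) = -3/pi.
Hence b_4 = -3/pi.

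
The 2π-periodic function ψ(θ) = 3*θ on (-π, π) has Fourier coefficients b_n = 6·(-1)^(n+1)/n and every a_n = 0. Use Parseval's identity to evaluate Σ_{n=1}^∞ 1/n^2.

pi**2/6

Parseval: Σ b_n^2 = (1/π) ∫_{-π}^{π} ψ(θ)^2 dθ = 6*pi**2.
Σ b_n^2 = Σ 36/n^2, so Σ 1/n^2 = (6*pi**2)/36 = pi**2/6.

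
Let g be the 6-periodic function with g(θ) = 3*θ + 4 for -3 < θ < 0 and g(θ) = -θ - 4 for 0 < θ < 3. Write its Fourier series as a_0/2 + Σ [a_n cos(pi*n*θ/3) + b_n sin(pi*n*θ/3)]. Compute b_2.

b_2 = 1/3 ∫_{-3}^{3} g(θ) sin(2*pi*θ/3) dθ.
Split the integral at the breakpoints.
Integrating by parts (boundary term plus one more integral), an antiderivative of (3*θ + 4) sin(2*pi*θ/3) is -9*θ*cos(2*pi*θ/3)/(2*pi) + 27*sin(2*pi*θ/3)/(4*pi**2) - 6*cos(2*pi*θ/3)/pi; evaluating from -3 to 0: ∫_{-3}^{0} (3*θ + 4) sin(2*pi*θ/3) dθ = (-6/pi) - (15/(2*pi)) = -27/(2*pi).
Integrating by parts (boundary term plus one more integral), an antiderivative of (-θ - 4) sin(2*pi*θ/3) is 3*θ*cos(2*pi*θ/3)/(2*pi) - 9*sin(2*pi*θ/3)/(4*pi**2) + 6*cos(2*pi*θ/3)/pi; evaluating from 0 to 3: ∫_{0}^{3} (-θ - 4) sin(2*pi*θ/3) dθ = (21/(2*pi)) - (6/pi) = 9/(2*pi).
Summing the pieces and multiplying by (1/3) gives b_2 = -3/pi.

-3/pi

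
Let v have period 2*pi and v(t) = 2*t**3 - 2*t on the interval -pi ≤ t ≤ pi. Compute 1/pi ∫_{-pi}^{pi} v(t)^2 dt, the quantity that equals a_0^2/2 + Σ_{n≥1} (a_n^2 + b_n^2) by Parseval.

8*pi**2*(-42*pi**2 + 35 + 15*pi**4)/105

1/pi ∫_{-pi}^{pi} v(t)^2 dt = 1/pi · (8*pi**3*(-42*pi**2 + 35 + 15*pi**4)/105) = 8*pi**2*(-42*pi**2 + 35 + 15*pi**4)/105.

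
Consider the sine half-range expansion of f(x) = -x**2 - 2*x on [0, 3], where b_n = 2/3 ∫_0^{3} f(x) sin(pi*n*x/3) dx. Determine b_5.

b_5 = 2/3 ∫_0^{3} (-x**2 - 2*x) sin(5*pi*x/3) dx.
Integrating by parts twice (tabular method), an antiderivative of (-x**2 - 2*x) sin(5*pi*x/3) is 3*x**2*cos(5*pi*x/3)/(5*pi) - 18*x*sin(5*pi*x/3)/(25*pi**2) + 6*x*cos(5*pi*x/3)/(5*pi) - 18*sin(5*pi*x/3)/(25*pi**2) - 54*cos(5*pi*x/3)/(125*pi**3); evaluating from 0 to 3: ∫_{0}^{3} (-x**2 - 2*x) sin(5*pi*x/3) dx = (-9/pi + 54/(125*pi**3)) - (-54/(125*pi**3)) = -9/pi + 108/(125*pi**3).
Hence b_5 = (2/3)·(-9/pi + 108/(125*pi**3)) = -6/pi + 72/(125*pi**3).

-6/pi + 72/(125*pi**3)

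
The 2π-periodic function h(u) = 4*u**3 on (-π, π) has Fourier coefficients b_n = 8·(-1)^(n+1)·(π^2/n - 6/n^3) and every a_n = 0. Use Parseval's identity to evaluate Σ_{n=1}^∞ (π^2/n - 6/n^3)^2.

Parseval: Σ b_n^2 = (1/π) ∫_{-π}^{π} h(u)^2 du = 32*pi**6/7.
b_n^2 = 64·(π^2/n - 6/n^3)^2, so the sum equals (32*pi**6/7)/64 = pi**6/14.

pi**6/14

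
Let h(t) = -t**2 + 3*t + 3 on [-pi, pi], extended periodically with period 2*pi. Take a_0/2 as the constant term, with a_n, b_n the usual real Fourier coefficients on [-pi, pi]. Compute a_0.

6 - 2*pi**2/3

a_0 = 1/pi ∫_{-pi}^{pi} h(t) dt = 1/pi · (2*pi*(9 - pi**2)/3) = 6 - 2*pi**2/3.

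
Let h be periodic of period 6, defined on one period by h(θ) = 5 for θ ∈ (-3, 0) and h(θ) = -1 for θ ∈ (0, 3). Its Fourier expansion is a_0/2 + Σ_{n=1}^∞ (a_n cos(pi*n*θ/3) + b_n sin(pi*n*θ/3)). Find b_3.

b_3 = 1/3 ∫_{-3}^{3} h(θ) sin(pi*θ) dθ.
Split the integral at the breakpoints.
Directly, an antiderivative of (5) sin(pi*θ) is -5*cos(pi*θ)/pi; evaluating from -3 to 0: ∫_{-3}^{0} (5) sin(pi*θ) dθ = (-5/pi) - (5/pi) = -10/pi.
Directly, an antiderivative of (-1) sin(pi*θ) is cos(pi*θ)/pi; evaluating from 0 to 3: ∫_{0}^{3} (-1) sin(pi*θ) dθ = (-1/pi) - (1/pi) = -2/pi.
Summing the pieces and multiplying by (1/3) gives b_3 = -4/pi.

-4/pi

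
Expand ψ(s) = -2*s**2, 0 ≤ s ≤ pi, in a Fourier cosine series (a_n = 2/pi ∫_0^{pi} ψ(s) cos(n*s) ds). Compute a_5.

a_5 = 2/pi ∫_0^{pi} (-2*s**2) cos(5*s) ds.
Integrating by parts twice (tabular method), an antiderivative of (-2*s**2) cos(5*s) is -2*s**2*sin(5*s)/5 - 4*s*cos(5*s)/25 + 4*sin(5*s)/125; evaluating from 0 to pi: ∫_{0}^{pi} (-2*s**2) cos(5*s) ds = (4*pi/25) - (0) = 4*pi/25.
Hence a_5 = (2/pi)·(4*pi/25) = 8/25.

8/25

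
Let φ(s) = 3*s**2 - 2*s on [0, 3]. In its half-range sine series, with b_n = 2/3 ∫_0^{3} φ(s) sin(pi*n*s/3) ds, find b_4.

-21/(2*pi)

b_4 = 2/3 ∫_0^{3} (3*s**2 - 2*s) sin(4*pi*s/3) ds.
Integrating by parts twice (tabular method), an antiderivative of (3*s**2 - 2*s) sin(4*pi*s/3) is -9*s**2*cos(4*pi*s/3)/(4*pi) + 27*s*sin(4*pi*s/3)/(8*pi**2) + 3*s*cos(4*pi*s/3)/(2*pi) - 9*sin(4*pi*s/3)/(8*pi**2) + 81*cos(4*pi*s/3)/(32*pi**3); evaluating from 0 to 3: ∫_{0}^{3} (3*s**2 - 2*s) sin(4*pi*s/3) ds = (9*(9 - 56*pi**2)/(32*pi**3)) - (81/(32*pi**3)) = -63/(4*pi).
Hence b_4 = (2/3)·(-63/(4*pi)) = -21/(2*pi).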